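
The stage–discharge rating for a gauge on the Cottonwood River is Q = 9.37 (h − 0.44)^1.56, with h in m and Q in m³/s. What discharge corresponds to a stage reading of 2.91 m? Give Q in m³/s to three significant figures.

Q = 9.37 × (2.91 − 0.44)^1.56 = 9.37 × 2.47^1.56 = 38.40 m³/s

38.4 m³/s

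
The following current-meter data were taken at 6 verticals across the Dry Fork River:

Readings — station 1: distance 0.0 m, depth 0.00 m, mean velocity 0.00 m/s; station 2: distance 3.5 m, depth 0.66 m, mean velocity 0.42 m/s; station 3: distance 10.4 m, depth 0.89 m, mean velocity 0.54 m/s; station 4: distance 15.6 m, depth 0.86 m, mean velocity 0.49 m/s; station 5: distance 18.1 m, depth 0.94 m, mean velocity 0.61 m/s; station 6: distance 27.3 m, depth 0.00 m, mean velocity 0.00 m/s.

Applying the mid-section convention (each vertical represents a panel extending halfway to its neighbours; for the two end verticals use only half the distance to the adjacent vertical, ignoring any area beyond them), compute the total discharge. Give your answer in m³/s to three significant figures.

w_2 = (10.4 − 0.0)/2 = 5.2 m; q_2 = 0.42 × 0.66 × 5.2 = 1.441 m³/s
w_3 = (15.6 − 3.5)/2 = 6.05 m; q_3 = 0.54 × 0.89 × 6.05 = 2.908 m³/s
w_4 = (18.1 − 10.4)/2 = 3.85 m; q_4 = 0.49 × 0.86 × 3.85 = 1.622 m³/s
w_5 = (27.3 − 15.6)/2 = 5.85 m; q_5 = 0.61 × 0.94 × 5.85 = 3.354 m³/s
Stations 1, 6 contribute zero (depth or velocity is 0).
Q = Σ qᵢ = 9.326 m³/s

9.33 m³/s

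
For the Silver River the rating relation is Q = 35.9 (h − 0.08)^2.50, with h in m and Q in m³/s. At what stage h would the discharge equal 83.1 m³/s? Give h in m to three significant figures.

h − h₀ = (Q/C)^(1/b) = (83.1/35.9)^(1/2.50) = 1.399 m
h = 0.08 + 1.399 = 1.479 m

1.48 m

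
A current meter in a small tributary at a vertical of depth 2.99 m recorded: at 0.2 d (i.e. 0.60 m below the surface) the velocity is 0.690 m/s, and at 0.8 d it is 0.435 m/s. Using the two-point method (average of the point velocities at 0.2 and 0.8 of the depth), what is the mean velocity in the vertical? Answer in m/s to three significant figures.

v̄ = (0.690 + 0.435) / 2 = 0.5625 m/s

0.563 m/s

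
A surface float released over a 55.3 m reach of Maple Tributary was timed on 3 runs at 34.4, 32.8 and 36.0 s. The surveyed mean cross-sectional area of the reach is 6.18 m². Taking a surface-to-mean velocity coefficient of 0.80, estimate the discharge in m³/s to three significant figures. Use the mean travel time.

t̄ = (34.4 + 32.8 + 36.0) / 3 = 34.4 s
v_surface = L / t̄ = 55.3 / 34.4 = 1.608 m/s
v_mean = 0.80 × 1.608 = 1.286 m/s
Q = A × v_mean = 6.18 × 1.286 = 7.948 m³/s

7.95 m³/s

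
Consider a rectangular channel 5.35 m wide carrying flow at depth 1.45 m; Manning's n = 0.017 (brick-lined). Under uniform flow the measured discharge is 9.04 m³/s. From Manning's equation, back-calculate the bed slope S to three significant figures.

A = b·y = 5.35 × 1.45 = 7.758 m²
P = b + 2y = 5.35 + 2×1.45 = 8.250 m
R = A/P = 7.758/8.250 = 0.9403 m
S = (Q·n / (1·A·R^(2/3)))² = (9.04×0.017 / (1×7.758×0.9598))² = 0.0004260

0.000426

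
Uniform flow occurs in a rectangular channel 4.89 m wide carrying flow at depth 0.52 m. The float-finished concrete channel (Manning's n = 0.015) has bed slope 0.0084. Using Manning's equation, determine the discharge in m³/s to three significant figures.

8.83 m³/s

A = b·y = 4.89 × 0.52 = 2.543 m²
P = b + 2y = 4.89 + 2×0.52 = 5.930 m
R = A/P = 2.543/5.930 = 0.4288 m
Q = (1/n)·A·R^(2/3)·S^(1/2) = (1/0.015) × 2.543 × 0.4288^(2/3) × 0.0084^(1/2) = 8.835 m³/s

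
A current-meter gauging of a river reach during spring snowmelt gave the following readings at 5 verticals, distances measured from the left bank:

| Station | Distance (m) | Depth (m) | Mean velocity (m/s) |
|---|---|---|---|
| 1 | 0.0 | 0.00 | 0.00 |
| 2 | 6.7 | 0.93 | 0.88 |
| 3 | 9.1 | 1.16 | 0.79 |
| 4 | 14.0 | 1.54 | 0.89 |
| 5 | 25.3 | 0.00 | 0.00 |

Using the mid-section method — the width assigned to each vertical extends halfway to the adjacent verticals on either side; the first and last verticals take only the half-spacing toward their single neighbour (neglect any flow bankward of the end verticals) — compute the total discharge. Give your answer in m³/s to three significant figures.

w_2 = (9.1 − 0.0)/2 = 4.55 m; q_2 = 0.88 × 0.93 × 4.55 = 3.724 m³/s
w_3 = (14.0 − 6.7)/2 = 3.65 m; q_3 = 0.79 × 1.16 × 3.65 = 3.345 m³/s
w_4 = (25.3 − 9.1)/2 = 8.1 m; q_4 = 0.89 × 1.54 × 8.1 = 11.10 m³/s
Stations 1, 5 contribute zero (depth or velocity is 0).
Q = Σ qᵢ = 18.17 m³/s

18.2 m³/s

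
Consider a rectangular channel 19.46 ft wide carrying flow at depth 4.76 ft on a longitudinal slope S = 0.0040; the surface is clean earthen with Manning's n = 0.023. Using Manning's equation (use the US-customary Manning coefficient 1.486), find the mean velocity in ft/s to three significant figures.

8.87 ft/s

A = b·y = 19.46 × 4.76 = 92.63 ft²
P = b + 2y = 19.46 + 2×4.76 = 28.98 ft
R = A/P = 92.63/28.98 = 3.196 ft
Q = (1.486/n)·A·R^(2/3)·S^(1/2) = (1.486/0.023) × 92.63 × 3.196^(2/3) × 0.0040^(1/2) = 821.3 ft³/s
V = Q/A = 821.3/92.63 = 8.867 ft/s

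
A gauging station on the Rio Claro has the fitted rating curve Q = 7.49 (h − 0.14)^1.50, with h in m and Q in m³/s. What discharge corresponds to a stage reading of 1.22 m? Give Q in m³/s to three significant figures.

Q = 7.49 × (1.22 − 0.14)^1.50 = 7.49 × 1.08^1.50 = 8.407 m³/s

8.41 m³/s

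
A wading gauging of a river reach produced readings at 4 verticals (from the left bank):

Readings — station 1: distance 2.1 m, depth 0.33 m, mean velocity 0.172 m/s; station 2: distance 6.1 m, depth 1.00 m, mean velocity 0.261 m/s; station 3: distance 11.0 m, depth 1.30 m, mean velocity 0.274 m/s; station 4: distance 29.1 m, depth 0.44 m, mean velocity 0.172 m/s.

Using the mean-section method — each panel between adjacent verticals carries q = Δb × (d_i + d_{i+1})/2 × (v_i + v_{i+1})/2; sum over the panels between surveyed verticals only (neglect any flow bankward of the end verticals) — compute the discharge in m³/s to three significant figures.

5.59 m³/s

Panel 1-2: Δb = 4 m, d̄ = (0.33+1.00)/2 = 0.665, v̄ = (0.172+0.261)/2 = 0.2165 → q = 4×0.665×0.2165 = 0.5759 m³/s
Panel 2-3: Δb = 4.9 m, d̄ = (1.00+1.30)/2 = 1.15, v̄ = (0.261+0.274)/2 = 0.2675 → q = 4.9×1.15×0.2675 = 1.507 m³/s
Panel 3-4: Δb = 18.1 m, d̄ = (1.30+0.44)/2 = 0.87, v̄ = (0.274+0.172)/2 = 0.223 → q = 18.1×0.87×0.223 = 3.512 m³/s
Q = Σ q = 5.595 m³/s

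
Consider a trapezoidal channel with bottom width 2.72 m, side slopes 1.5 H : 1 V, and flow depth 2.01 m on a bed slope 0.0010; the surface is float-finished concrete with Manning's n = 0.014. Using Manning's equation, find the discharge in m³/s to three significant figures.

28.7 m³/s

A = (b + z·y)·y = (2.72 + 1.5×2.01)×2.01 = 11.53 m²
P = b + 2y√(1+z²) = 2.72 + 2×2.01×√(1+1.5²) = 9.967 m
R = A/P = 11.53/9.967 = 1.157 m
Q = (1/n)·A·R^(2/3)·S^(1/2) = (1/0.014) × 11.53 × 1.157^(2/3) × 0.0010^(1/2) = 28.69 m³/s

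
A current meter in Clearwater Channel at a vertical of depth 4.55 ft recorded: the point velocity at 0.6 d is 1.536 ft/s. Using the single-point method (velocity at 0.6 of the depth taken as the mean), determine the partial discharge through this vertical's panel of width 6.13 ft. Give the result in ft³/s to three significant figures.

42.8 ft³/s

v̄ = v₀.₆ = 1.536 ft/s
q = v̄ × d × w = 1.536 × 4.55 × 6.13 = 42.84 ft³/s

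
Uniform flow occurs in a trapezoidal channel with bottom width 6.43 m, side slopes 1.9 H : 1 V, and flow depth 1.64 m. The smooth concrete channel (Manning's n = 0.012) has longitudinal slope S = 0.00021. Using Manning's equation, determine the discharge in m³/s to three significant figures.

20.9 m³/s

A = (b + z·y)·y = (6.43 + 1.9×1.64)×1.64 = 15.66 m²
P = b + 2y√(1+z²) = 6.43 + 2×1.64×√(1+1.9²) = 13.47 m
R = A/P = 15.66/13.47 = 1.162 m
Q = (1/n)·A·R^(2/3)·S^(1/2) = (1/0.012) × 15.66 × 1.162^(2/3) × 0.00021^(1/2) = 20.90 m³/s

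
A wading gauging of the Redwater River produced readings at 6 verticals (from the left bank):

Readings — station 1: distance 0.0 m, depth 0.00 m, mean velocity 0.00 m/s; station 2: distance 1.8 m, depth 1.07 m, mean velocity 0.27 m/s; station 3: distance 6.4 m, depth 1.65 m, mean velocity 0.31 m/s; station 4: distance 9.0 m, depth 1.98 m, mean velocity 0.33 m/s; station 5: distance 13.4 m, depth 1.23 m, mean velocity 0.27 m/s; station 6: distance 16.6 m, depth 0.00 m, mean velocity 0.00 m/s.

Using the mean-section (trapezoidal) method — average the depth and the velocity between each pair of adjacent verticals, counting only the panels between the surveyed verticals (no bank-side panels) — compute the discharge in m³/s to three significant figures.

5.84 m³/s

Panel 1-2: Δb = 1.8 m, d̄ = (0.00+1.07)/2 = 0.535, v̄ = (0.00+0.27)/2 = 0.135 → q = 1.8×0.535×0.135 = 0.1300 m³/s
Panel 2-3: Δb = 4.6 m, d̄ = (1.07+1.65)/2 = 1.36, v̄ = (0.27+0.31)/2 = 0.29 → q = 4.6×1.36×0.29 = 1.814 m³/s
Panel 3-4: Δb = 2.6 m, d̄ = (1.65+1.98)/2 = 1.815, v̄ = (0.31+0.33)/2 = 0.32 → q = 2.6×1.815×0.32 = 1.510 m³/s
Panel 4-5: Δb = 4.4 m, d̄ = (1.98+1.23)/2 = 1.605, v̄ = (0.33+0.27)/2 = 0.3 → q = 4.4×1.605×0.3 = 2.119 m³/s
Panel 5-6: Δb = 3.2 m, d̄ = (1.23+0.00)/2 = 0.615, v̄ = (0.27+0.00)/2 = 0.135 → q = 3.2×0.615×0.135 = 0.2657 m³/s
Q = Σ q = 5.839 m³/s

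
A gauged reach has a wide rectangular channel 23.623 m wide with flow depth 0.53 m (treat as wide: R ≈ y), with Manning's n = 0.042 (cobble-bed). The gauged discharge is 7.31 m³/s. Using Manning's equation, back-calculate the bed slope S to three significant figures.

A = b·y = 23.623 × 0.53 = 12.52 m²
Wide channel: R ≈ y = 0.53 m
S = (Q·n / (1·A·R^(2/3)))² = (7.31×0.042 / (1×12.52×0.6549))² = 0.001402

0.00140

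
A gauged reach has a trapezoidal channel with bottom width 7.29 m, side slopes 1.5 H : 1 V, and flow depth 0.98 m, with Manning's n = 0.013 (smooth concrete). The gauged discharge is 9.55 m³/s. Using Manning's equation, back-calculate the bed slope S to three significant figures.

0.000285

A = (b + z·y)·y = (7.29 + 1.5×0.98)×0.98 = 8.585 m²
P = b + 2y√(1+z²) = 7.29 + 2×0.98×√(1+1.5²) = 10.82 m
R = A/P = 8.585/10.82 = 0.7932 m
S = (Q·n / (1·A·R^(2/3)))² = (9.55×0.013 / (1×8.585×0.8569))² = 0.0002848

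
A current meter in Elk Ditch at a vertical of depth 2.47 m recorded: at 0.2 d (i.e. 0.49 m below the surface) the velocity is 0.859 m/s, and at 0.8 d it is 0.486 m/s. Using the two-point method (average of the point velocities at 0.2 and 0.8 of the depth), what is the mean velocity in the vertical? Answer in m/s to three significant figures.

v̄ = (0.859 + 0.486) / 2 = 0.6725 m/s

0.673 m/s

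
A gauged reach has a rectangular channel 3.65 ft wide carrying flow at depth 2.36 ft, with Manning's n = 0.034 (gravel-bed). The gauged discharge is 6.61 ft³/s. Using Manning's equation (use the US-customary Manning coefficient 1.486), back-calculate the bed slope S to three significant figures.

0.000297

A = b·y = 3.65 × 2.36 = 8.614 ft²
P = b + 2y = 3.65 + 2×2.36 = 8.370 ft
R = A/P = 8.614/8.370 = 1.029 ft
S = (Q·n / (1.486·A·R^(2/3)))² = (6.61×0.034 / (1.486×8.614×1.019))² = 0.0002967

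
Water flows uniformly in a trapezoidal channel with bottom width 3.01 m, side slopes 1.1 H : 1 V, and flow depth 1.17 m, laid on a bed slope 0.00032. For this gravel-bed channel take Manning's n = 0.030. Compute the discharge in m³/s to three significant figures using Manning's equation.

2.53 m³/s

A = (b + z·y)·y = (3.01 + 1.1×1.17)×1.17 = 5.027 m²
P = b + 2y√(1+z²) = 3.01 + 2×1.17×√(1+1.1²) = 6.489 m
R = A/P = 5.027/6.489 = 0.7748 m
Q = (1/n)·A·R^(2/3)·S^(1/2) = (1/0.030) × 5.027 × 0.7748^(2/3) × 0.00032^(1/2) = 2.529 m³/s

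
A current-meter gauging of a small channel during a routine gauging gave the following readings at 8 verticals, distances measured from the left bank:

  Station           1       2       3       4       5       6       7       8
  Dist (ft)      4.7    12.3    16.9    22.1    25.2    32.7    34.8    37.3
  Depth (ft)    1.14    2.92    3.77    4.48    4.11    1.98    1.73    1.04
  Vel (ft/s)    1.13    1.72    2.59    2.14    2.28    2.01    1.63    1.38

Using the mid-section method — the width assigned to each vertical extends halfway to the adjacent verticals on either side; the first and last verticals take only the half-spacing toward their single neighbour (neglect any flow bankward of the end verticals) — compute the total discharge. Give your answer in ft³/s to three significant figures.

w_1 = (12.3 − 4.7)/2 = 3.8 ft; q_1 = 1.13 × 1.14 × 3.8 = 4.895 ft³/s
w_2 = (16.9 − 4.7)/2 = 6.1 ft; q_2 = 1.72 × 2.92 × 6.1 = 30.64 ft³/s
w_3 = (22.1 − 12.3)/2 = 4.9 ft; q_3 = 2.59 × 3.77 × 4.9 = 47.85 ft³/s
w_4 = (25.2 − 16.9)/2 = 4.15 ft; q_4 = 2.14 × 4.48 × 4.15 = 39.79 ft³/s
w_5 = (32.7 − 22.1)/2 = 5.3 ft; q_5 = 2.28 × 4.11 × 5.3 = 49.67 ft³/s
w_6 = (34.8 − 25.2)/2 = 4.8 ft; q_6 = 2.01 × 1.98 × 4.8 = 19.10 ft³/s
w_7 = (37.3 − 32.7)/2 = 2.3 ft; q_7 = 1.63 × 1.73 × 2.3 = 6.486 ft³/s
w_8 = (37.3 − 34.8)/2 = 1.25 ft; q_8 = 1.38 × 1.04 × 1.25 = 1.794 ft³/s
Q = Σ qᵢ = 200.2 ft³/s

200 ft³/s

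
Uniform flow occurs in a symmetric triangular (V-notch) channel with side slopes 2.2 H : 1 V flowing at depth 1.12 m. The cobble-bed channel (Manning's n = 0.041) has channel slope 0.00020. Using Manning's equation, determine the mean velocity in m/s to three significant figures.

0.220 m/s

A = z·y² = 2.2×1.12² = 2.760 m²
P = 2y√(1+z²) = 2×1.12×√(1+2.2²) = 5.413 m
R = A/P = 2.760/5.413 = 0.5098 m
Q = (1/n)·A·R^(2/3)·S^(1/2) = (1/0.041) × 2.760 × 0.5098^(2/3) × 0.00020^(1/2) = 0.6075 m³/s
V = Q/A = 0.6075/2.760 = 0.2201 m/s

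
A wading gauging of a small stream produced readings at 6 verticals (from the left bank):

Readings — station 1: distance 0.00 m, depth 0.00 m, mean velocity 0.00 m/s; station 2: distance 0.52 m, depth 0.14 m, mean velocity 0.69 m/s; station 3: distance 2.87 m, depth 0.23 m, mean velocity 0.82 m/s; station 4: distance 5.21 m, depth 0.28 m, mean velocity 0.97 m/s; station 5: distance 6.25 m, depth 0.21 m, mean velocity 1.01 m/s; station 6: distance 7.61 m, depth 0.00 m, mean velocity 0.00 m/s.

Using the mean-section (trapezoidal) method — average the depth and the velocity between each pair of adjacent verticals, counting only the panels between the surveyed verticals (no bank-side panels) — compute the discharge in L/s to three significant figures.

1200 L/s

Panel 1-2: Δb = 0.52 m, d̄ = (0.00+0.14)/2 = 0.07, v̄ = (0.00+0.69)/2 = 0.345 → q = 0.52×0.07×0.345 = 0.01256 m³/s
Panel 2-3: Δb = 2.35 m, d̄ = (0.14+0.23)/2 = 0.185, v̄ = (0.69+0.82)/2 = 0.755 → q = 2.35×0.185×0.755 = 0.3282 m³/s
Panel 3-4: Δb = 2.34 m, d̄ = (0.23+0.28)/2 = 0.255, v̄ = (0.82+0.97)/2 = 0.895 → q = 2.34×0.255×0.895 = 0.5340 m³/s
Panel 4-5: Δb = 1.04 m, d̄ = (0.28+0.21)/2 = 0.245, v̄ = (0.97+1.01)/2 = 0.99 → q = 1.04×0.245×0.99 = 0.2523 m³/s
Panel 5-6: Δb = 1.36 m, d̄ = (0.21+0.00)/2 = 0.105, v̄ = (1.01+0.00)/2 = 0.505 → q = 1.36×0.105×0.505 = 0.07211 m³/s
Q = Σ q = 1.199 m³/s
= 1.199 × 1000 = 1199 L/s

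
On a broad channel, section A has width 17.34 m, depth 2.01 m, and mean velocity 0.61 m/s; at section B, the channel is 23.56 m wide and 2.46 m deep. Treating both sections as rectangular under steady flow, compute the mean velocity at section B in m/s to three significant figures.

0.367 m/s

Q = A₁V₁ = (17.34×2.01) × 0.61 = 21.26 m³/s
A₂ = 23.56 × 2.46 = 57.96 m²
V₂ = Q/A₂ = 21.26/57.96 = 0.3668 m/s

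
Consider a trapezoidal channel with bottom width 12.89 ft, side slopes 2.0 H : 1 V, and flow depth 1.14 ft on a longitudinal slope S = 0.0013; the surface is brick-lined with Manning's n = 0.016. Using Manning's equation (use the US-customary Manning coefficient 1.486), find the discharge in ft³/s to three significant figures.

A = (b + z·y)·y = (12.89 + 2.0×1.14)×1.14 = 17.29 ft²
P = b + 2y√(1+z²) = 12.89 + 2×1.14×√(1+2.0²) = 17.99 ft
R = A/P = 17.29/17.99 = 0.9614 ft
Q = (1.486/n)·A·R^(2/3)·S^(1/2) = (1.486/0.016) × 17.29 × 0.9614^(2/3) × 0.0013^(1/2) = 56.41 ft³/s

56.4 ft³/s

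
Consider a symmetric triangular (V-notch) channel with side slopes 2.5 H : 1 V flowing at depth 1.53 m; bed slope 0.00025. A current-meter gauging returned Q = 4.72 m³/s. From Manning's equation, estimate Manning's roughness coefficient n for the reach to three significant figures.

A = z·y² = 2.5×1.53² = 5.852 m²
P = 2y√(1+z²) = 2×1.53×√(1+2.5²) = 8.239 m
R = A/P = 5.852/8.239 = 0.7103 m
n = (1/Q)·A·R^(2/3)·S^(1/2) = (1/4.72) × 5.852 × 0.7961 × 0.01581 = 0.01561

0.0156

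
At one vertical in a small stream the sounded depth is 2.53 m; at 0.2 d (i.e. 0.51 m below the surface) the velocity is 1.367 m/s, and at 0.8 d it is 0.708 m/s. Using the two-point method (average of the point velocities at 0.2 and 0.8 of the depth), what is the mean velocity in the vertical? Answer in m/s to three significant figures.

1.04 m/s

v̄ = (1.367 + 0.708) / 2 = 1.038 m/s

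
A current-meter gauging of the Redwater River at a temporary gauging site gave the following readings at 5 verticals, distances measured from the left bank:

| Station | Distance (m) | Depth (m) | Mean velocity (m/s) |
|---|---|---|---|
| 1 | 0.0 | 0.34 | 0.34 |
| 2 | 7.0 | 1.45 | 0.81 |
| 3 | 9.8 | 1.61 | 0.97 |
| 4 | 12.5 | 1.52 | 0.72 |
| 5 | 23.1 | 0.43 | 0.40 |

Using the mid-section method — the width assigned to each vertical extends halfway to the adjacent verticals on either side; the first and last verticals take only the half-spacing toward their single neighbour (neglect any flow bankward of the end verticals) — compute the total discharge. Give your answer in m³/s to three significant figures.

18.6 m³/s

w_1 = (7.0 − 0.0)/2 = 3.5 m; q_1 = 0.34 × 0.34 × 3.5 = 0.4046 m³/s
w_2 = (9.8 − 0.0)/2 = 4.9 m; q_2 = 0.81 × 1.45 × 4.9 = 5.755 m³/s
w_3 = (12.5 − 7.0)/2 = 2.75 m; q_3 = 0.97 × 1.61 × 2.75 = 4.295 m³/s
w_4 = (23.1 − 9.8)/2 = 6.65 m; q_4 = 0.72 × 1.52 × 6.65 = 7.278 m³/s
w_5 = (23.1 − 12.5)/2 = 5.3 m; q_5 = 0.40 × 0.43 × 5.3 = 0.9116 m³/s
Q = Σ qᵢ = 18.64 m³/s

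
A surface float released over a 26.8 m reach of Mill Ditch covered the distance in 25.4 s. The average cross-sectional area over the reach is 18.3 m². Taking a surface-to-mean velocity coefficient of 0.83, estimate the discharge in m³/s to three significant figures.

v_surface = L / t̄ = 26.8 / 25.4 = 1.055 m/s
v_mean = 0.83 × 1.055 = 0.8757 m/s
Q = A × v_mean = 18.3 × 0.8757 = 16.03 m³/s

16.0 m³/s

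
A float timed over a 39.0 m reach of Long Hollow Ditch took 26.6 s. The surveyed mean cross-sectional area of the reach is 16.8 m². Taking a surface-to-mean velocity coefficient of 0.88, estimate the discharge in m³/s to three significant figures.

v_surface = L / t̄ = 39.0 / 26.6 = 1.466 m/s
v_mean = 0.88 × 1.466 = 1.290 m/s
Q = A × v_mean = 16.8 × 1.290 = 21.68 m³/s

21.7 m³/s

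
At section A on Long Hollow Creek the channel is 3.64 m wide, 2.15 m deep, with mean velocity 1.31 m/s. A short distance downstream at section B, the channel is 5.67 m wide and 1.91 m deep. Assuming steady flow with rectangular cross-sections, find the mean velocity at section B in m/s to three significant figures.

0.947 m/s

Q = A₁V₁ = (3.64×2.15) × 1.31 = 10.25 m³/s
A₂ = 5.67 × 1.91 = 10.83 m²
V₂ = Q/A₂ = 10.25/10.83 = 0.9467 m/s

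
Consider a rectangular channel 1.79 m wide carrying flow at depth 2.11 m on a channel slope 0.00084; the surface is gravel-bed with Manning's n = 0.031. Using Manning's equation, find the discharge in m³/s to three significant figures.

2.59 m³/s

A = b·y = 1.79 × 2.11 = 3.777 m²
P = b + 2y = 1.79 + 2×2.11 = 6.010 m
R = A/P = 3.777/6.010 = 0.6284 m
Q = (1/n)·A·R^(2/3)·S^(1/2) = (1/0.031) × 3.777 × 0.6284^(2/3) × 0.00084^(1/2) = 2.591 m³/s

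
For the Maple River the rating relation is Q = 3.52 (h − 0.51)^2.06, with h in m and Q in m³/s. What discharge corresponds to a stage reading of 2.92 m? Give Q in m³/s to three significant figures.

21.6 m³/s

Q = 3.52 × (2.92 − 0.51)^2.06 = 3.52 × 2.41^2.06 = 21.55 m³/s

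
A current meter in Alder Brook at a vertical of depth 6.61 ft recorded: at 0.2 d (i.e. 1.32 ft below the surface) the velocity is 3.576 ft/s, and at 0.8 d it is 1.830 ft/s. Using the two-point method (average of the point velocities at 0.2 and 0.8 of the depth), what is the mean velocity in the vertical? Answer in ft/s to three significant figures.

2.70 ft/s

v̄ = (3.576 + 1.830) / 2 = 2.703 ft/s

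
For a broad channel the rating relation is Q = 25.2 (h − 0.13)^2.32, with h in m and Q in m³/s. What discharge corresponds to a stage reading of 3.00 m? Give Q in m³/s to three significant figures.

Q = 25.2 × (3.00 − 0.13)^2.32 = 25.2 × 2.87^2.32 = 290.9 m³/s

291 m³/s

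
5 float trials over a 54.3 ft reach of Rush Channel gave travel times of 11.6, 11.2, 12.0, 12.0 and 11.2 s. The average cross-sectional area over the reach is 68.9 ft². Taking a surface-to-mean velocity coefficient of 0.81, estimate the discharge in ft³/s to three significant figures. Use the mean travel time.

t̄ = (11.6 + 11.2 + 12.0 + 12.0 + 11.2) / 5 = 11.6 s
v_surface = L / t̄ = 54.3 / 11.6 = 4.681 ft/s
v_mean = 0.81 × 4.681 = 3.792 ft/s
Q = A × v_mean = 68.9 × 3.792 = 261.2 ft³/s

261 ft³/s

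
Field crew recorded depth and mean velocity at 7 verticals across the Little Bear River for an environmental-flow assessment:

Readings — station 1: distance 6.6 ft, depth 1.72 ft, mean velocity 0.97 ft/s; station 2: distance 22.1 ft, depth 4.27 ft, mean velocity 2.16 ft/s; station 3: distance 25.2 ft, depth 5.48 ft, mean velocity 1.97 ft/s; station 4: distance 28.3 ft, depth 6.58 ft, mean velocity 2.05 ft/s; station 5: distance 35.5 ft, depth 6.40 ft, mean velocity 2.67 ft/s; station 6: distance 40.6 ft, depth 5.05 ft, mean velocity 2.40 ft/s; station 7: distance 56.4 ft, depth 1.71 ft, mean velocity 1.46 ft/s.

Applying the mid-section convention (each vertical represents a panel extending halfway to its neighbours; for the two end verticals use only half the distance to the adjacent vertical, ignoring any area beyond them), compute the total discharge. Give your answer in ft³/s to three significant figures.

453 ft³/s

w_1 = (22.1 − 6.6)/2 = 7.75 ft; q_1 = 0.97 × 1.72 × 7.75 = 12.93 ft³/s
w_2 = (25.2 − 6.6)/2 = 9.3 ft; q_2 = 2.16 × 4.27 × 9.3 = 85.78 ft³/s
w_3 = (28.3 − 22.1)/2 = 3.1 ft; q_3 = 1.97 × 5.48 × 3.1 = 33.47 ft³/s
w_4 = (35.5 − 25.2)/2 = 5.15 ft; q_4 = 2.05 × 6.58 × 5.15 = 69.47 ft³/s
w_5 = (40.6 − 28.3)/2 = 6.15 ft; q_5 = 2.67 × 6.40 × 6.15 = 105.1 ft³/s
w_6 = (56.4 − 35.5)/2 = 10.45 ft; q_6 = 2.40 × 5.05 × 10.45 = 126.7 ft³/s
w_7 = (56.4 − 40.6)/2 = 7.9 ft; q_7 = 1.46 × 1.71 × 7.9 = 19.72 ft³/s
Q = Σ qᵢ = 453.1 ft³/s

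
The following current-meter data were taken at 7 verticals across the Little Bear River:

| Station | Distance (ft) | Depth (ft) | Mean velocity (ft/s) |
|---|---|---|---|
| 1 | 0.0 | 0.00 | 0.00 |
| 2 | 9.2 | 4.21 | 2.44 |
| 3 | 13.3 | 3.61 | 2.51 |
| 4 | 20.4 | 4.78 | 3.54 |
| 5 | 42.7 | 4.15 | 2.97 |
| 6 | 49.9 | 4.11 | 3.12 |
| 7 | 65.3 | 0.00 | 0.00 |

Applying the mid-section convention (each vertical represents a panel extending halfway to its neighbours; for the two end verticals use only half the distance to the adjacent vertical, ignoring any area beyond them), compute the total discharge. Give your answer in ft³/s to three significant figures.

w_2 = (13.3 − 0.0)/2 = 6.65 ft; q_2 = 2.44 × 4.21 × 6.65 = 68.31 ft³/s
w_3 = (20.4 − 9.2)/2 = 5.6 ft; q_3 = 2.51 × 3.61 × 5.6 = 50.74 ft³/s
w_4 = (42.7 − 13.3)/2 = 14.7 ft; q_4 = 3.54 × 4.78 × 14.7 = 248.7 ft³/s
w_5 = (49.9 − 20.4)/2 = 14.75 ft; q_5 = 2.97 × 4.15 × 14.75 = 181.8 ft³/s
w_6 = (65.3 − 42.7)/2 = 11.3 ft; q_6 = 3.12 × 4.11 × 11.3 = 144.9 ft³/s
Stations 1, 7 contribute zero (depth or velocity is 0).
Q = Σ qᵢ = 694.5 ft³/s

694 ft³/s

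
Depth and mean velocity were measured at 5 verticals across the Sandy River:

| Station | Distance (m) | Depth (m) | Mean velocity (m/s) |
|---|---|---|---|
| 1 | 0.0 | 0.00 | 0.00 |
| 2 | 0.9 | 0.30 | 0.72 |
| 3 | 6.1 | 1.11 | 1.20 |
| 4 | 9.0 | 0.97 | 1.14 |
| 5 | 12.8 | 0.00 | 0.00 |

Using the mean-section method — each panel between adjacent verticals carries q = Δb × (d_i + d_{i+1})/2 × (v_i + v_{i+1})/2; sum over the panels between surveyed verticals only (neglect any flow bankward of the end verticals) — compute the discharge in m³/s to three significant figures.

8.15 m³/s

Panel 1-2: Δb = 0.9 m, d̄ = (0.00+0.30)/2 = 0.15, v̄ = (0.00+0.72)/2 = 0.36 → q = 0.9×0.15×0.36 = 0.04860 m³/s
Panel 2-3: Δb = 5.2 m, d̄ = (0.30+1.11)/2 = 0.705, v̄ = (0.72+1.20)/2 = 0.96 → q = 5.2×0.705×0.96 = 3.519 m³/s
Panel 3-4: Δb = 2.9 m, d̄ = (1.11+0.97)/2 = 1.04, v̄ = (1.20+1.14)/2 = 1.17 → q = 2.9×1.04×1.17 = 3.529 m³/s
Panel 4-5: Δb = 3.8 m, d̄ = (0.97+0.00)/2 = 0.485, v̄ = (1.14+0.00)/2 = 0.57 → q = 3.8×0.485×0.57 = 1.051 m³/s
Q = Σ q = 8.147 m³/s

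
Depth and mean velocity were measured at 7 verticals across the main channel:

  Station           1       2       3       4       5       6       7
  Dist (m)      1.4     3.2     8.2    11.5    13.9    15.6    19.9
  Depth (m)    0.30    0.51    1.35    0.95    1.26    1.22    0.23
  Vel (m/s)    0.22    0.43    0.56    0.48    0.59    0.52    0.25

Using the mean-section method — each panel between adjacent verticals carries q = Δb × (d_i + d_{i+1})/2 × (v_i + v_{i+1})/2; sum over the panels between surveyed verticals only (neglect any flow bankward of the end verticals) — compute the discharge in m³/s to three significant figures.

8.30 m³/s

Panel 1-2: Δb = 1.8 m, d̄ = (0.30+0.51)/2 = 0.405, v̄ = (0.22+0.43)/2 = 0.325 → q = 1.8×0.405×0.325 = 0.2369 m³/s
Panel 2-3: Δb = 5 m, d̄ = (0.51+1.35)/2 = 0.93, v̄ = (0.43+0.56)/2 = 0.495 → q = 5×0.93×0.495 = 2.302 m³/s
Panel 3-4: Δb = 3.3 m, d̄ = (1.35+0.95)/2 = 1.15, v̄ = (0.56+0.48)/2 = 0.52 → q = 3.3×1.15×0.52 = 1.973 m³/s
Panel 4-5: Δb = 2.4 m, d̄ = (0.95+1.26)/2 = 1.105, v̄ = (0.48+0.59)/2 = 0.535 → q = 2.4×1.105×0.535 = 1.419 m³/s
Panel 5-6: Δb = 1.7 m, d̄ = (1.26+1.22)/2 = 1.24, v̄ = (0.59+0.52)/2 = 0.555 → q = 1.7×1.24×0.555 = 1.170 m³/s
Panel 6-7: Δb = 4.3 m, d̄ = (1.22+0.23)/2 = 0.725, v̄ = (0.52+0.25)/2 = 0.385 → q = 4.3×0.725×0.385 = 1.200 m³/s
Q = Σ q = 8.301 m³/s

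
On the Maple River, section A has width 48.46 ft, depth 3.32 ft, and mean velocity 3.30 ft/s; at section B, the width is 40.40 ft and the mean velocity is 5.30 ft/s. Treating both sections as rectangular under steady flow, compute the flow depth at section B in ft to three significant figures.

Q = A₁V₁ = (48.46×3.32) × 3.30 = 530.9 ft³/s
d₂ = Q/(b₂ V₂) = 530.9/(40.40×5.30) = 2.480 ft

2.48 ft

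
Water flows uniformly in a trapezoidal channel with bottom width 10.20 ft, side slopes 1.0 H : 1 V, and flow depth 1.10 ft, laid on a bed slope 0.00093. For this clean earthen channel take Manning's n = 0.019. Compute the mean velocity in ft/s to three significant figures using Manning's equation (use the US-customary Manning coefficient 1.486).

A = (b + z·y)·y = (10.20 + 1.0×1.10)×1.10 = 12.43 ft²
P = b + 2y√(1+z²) = 10.20 + 2×1.10×√(1+1.0²) = 13.31 ft
R = A/P = 12.43/13.31 = 0.9338 ft
Q = (1.486/n)·A·R^(2/3)·S^(1/2) = (1.486/0.019) × 12.43 × 0.9338^(2/3) × 0.00093^(1/2) = 28.32 ft³/s
V = Q/A = 28.32/12.43 = 2.279 ft/s

2.28 ft/s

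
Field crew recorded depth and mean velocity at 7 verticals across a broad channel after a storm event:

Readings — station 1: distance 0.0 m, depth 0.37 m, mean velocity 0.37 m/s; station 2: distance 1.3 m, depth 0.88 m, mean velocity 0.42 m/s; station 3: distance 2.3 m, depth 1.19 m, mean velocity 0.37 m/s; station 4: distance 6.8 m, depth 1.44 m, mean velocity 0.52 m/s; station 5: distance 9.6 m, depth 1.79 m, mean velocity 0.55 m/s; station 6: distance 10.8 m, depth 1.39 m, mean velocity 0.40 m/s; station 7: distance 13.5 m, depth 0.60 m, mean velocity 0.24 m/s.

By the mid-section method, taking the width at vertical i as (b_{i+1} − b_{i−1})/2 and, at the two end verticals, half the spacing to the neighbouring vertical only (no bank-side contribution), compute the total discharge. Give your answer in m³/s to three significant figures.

w_1 = (1.3 − 0.0)/2 = 0.65 m; q_1 = 0.37 × 0.37 × 0.65 = 0.08899 m³/s
w_2 = (2.3 − 0.0)/2 = 1.15 m; q_2 = 0.42 × 0.88 × 1.15 = 0.4250 m³/s
w_3 = (6.8 − 1.3)/2 = 2.75 m; q_3 = 0.37 × 1.19 × 2.75 = 1.211 m³/s
w_4 = (9.6 − 2.3)/2 = 3.65 m; q_4 = 0.52 × 1.44 × 3.65 = 2.733 m³/s
w_5 = (10.8 − 6.8)/2 = 2 m; q_5 = 0.55 × 1.79 × 2 = 1.969 m³/s
w_6 = (13.5 − 9.6)/2 = 1.95 m; q_6 = 0.40 × 1.39 × 1.95 = 1.084 m³/s
w_7 = (13.5 − 10.8)/2 = 1.35 m; q_7 = 0.24 × 0.60 × 1.35 = 0.1944 m³/s
Q = Σ qᵢ = 7.706 m³/s

7.71 m³/s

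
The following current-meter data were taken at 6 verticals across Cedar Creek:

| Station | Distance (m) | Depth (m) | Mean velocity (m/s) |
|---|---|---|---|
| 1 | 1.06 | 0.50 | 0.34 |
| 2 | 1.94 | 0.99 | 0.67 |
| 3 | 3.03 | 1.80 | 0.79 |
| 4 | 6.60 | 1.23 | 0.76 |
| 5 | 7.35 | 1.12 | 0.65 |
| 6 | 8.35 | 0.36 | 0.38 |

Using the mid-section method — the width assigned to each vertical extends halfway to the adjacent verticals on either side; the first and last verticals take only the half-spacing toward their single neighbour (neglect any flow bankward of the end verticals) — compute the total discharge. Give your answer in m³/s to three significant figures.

6.77 m³/s

w_1 = (1.94 − 1.06)/2 = 0.44 m; q_1 = 0.34 × 0.50 × 0.44 = 0.07480 m³/s
w_2 = (3.03 − 1.06)/2 = 0.985 m; q_2 = 0.67 × 0.99 × 0.985 = 0.6534 m³/s
w_3 = (6.60 − 1.94)/2 = 2.33 m; q_3 = 0.79 × 1.80 × 2.33 = 3.313 m³/s
w_4 = (7.35 − 3.03)/2 = 2.16 m; q_4 = 0.76 × 1.23 × 2.16 = 2.019 m³/s
w_5 = (8.35 − 6.60)/2 = 0.875 m; q_5 = 0.65 × 1.12 × 0.875 = 0.6370 m³/s
w_6 = (8.35 − 7.35)/2 = 0.5 m; q_6 = 0.38 × 0.36 × 0.5 = 0.06840 m³/s
Q = Σ qᵢ = 6.766 m³/s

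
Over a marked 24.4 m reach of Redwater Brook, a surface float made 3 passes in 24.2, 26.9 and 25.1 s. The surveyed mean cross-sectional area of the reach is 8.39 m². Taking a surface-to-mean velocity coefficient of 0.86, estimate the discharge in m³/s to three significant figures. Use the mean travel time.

6.93 m³/s

t̄ = (24.2 + 26.9 + 25.1) / 3 = 25.4 s
v_surface = L / t̄ = 24.4 / 25.4 = 0.9606 m/s
v_mean = 0.86 × 0.9606 = 0.8261 m/s
Q = A × v_mean = 8.39 × 0.8261 = 6.931 m³/s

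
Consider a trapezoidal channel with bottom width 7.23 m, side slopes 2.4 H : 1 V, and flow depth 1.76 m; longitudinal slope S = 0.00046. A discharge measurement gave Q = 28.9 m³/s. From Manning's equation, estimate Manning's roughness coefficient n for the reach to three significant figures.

0.0172

A = (b + z·y)·y = (7.23 + 2.4×1.76)×1.76 = 20.16 m²
P = b + 2y√(1+z²) = 7.23 + 2×1.76×√(1+2.4²) = 16.38 m
R = A/P = 20.16/16.38 = 1.231 m
n = (1/Q)·A·R^(2/3)·S^(1/2) = (1/28.9) × 20.16 × 1.148 × 0.02145 = 0.01718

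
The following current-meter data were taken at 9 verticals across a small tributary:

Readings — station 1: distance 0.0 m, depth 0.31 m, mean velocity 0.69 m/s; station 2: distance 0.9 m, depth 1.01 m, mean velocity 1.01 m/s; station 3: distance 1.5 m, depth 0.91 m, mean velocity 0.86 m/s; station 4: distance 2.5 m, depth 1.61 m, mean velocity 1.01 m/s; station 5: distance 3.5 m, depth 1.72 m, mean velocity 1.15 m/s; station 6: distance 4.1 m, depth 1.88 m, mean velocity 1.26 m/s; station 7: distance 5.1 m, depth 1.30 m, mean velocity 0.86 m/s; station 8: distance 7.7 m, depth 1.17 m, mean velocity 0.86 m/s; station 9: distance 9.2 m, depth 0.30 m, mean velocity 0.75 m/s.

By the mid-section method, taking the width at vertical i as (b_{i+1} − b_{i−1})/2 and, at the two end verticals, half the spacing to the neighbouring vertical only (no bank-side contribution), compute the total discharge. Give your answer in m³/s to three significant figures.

10.8 m³/s

w_1 = (0.9 − 0.0)/2 = 0.45 m; q_1 = 0.69 × 0.31 × 0.45 = 0.09626 m³/s
w_2 = (1.5 − 0.0)/2 = 0.75 m; q_2 = 1.01 × 1.01 × 0.75 = 0.7651 m³/s
w_3 = (2.5 − 0.9)/2 = 0.8 m; q_3 = 0.86 × 0.91 × 0.8 = 0.6261 m³/s
w_4 = (3.5 − 1.5)/2 = 1 m; q_4 = 1.01 × 1.61 × 1 = 1.626 m³/s
w_5 = (4.1 − 2.5)/2 = 0.8 m; q_5 = 1.15 × 1.72 × 0.8 = 1.582 m³/s
w_6 = (5.1 − 3.5)/2 = 0.8 m; q_6 = 1.26 × 1.88 × 0.8 = 1.895 m³/s
w_7 = (7.7 − 4.1)/2 = 1.8 m; q_7 = 0.86 × 1.30 × 1.8 = 2.012 m³/s
w_8 = (9.2 − 5.1)/2 = 2.05 m; q_8 = 0.86 × 1.17 × 2.05 = 2.063 m³/s
w_9 = (9.2 − 7.7)/2 = 0.75 m; q_9 = 0.75 × 0.30 × 0.75 = 0.1688 m³/s
Q = Σ qᵢ = 10.83 m³/s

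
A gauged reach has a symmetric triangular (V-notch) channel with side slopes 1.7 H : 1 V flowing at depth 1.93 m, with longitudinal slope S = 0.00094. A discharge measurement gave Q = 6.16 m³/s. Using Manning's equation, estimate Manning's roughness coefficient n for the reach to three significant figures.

A = z·y² = 1.7×1.93² = 6.332 m²
P = 2y√(1+z²) = 2×1.93×√(1+1.7²) = 7.613 m
R = A/P = 6.332/7.613 = 0.8318 m
n = (1/Q)·A·R^(2/3)·S^(1/2) = (1/6.16) × 6.332 × 0.8844 × 0.03066 = 0.02787

0.0279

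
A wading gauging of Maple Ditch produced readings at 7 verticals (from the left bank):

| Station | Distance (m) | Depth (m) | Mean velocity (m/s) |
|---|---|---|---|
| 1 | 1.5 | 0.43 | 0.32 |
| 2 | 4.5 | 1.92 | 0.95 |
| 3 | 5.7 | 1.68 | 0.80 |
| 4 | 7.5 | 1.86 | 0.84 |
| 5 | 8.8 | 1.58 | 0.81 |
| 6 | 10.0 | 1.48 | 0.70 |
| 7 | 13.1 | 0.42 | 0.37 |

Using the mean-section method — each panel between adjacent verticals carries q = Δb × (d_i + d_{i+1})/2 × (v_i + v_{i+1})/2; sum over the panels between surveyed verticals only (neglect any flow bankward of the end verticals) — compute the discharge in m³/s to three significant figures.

Panel 1-2: Δb = 3 m, d̄ = (0.43+1.92)/2 = 1.175, v̄ = (0.32+0.95)/2 = 0.635 → q = 3×1.175×0.635 = 2.238 m³/s
Panel 2-3: Δb = 1.2 m, d̄ = (1.92+1.68)/2 = 1.8, v̄ = (0.95+0.80)/2 = 0.875 → q = 1.2×1.8×0.875 = 1.890 m³/s
Panel 3-4: Δb = 1.8 m, d̄ = (1.68+1.86)/2 = 1.77, v̄ = (0.80+0.84)/2 = 0.82 → q = 1.8×1.77×0.82 = 2.613 m³/s
Panel 4-5: Δb = 1.3 m, d̄ = (1.86+1.58)/2 = 1.72, v̄ = (0.84+0.81)/2 = 0.825 → q = 1.3×1.72×0.825 = 1.845 m³/s
Panel 5-6: Δb = 1.2 m, d̄ = (1.58+1.48)/2 = 1.53, v̄ = (0.81+0.70)/2 = 0.755 → q = 1.2×1.53×0.755 = 1.386 m³/s
Panel 6-7: Δb = 3.1 m, d̄ = (1.48+0.42)/2 = 0.95, v̄ = (0.70+0.37)/2 = 0.535 → q = 3.1×0.95×0.535 = 1.576 m³/s
Q = Σ q = 11.55 m³/s

11.5 m³/s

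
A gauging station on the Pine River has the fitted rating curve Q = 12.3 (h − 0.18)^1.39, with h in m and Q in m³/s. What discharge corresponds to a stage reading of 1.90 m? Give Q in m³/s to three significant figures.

Q = 12.3 × (1.90 − 0.18)^1.39 = 12.3 × 1.72^1.39 = 26.14 m³/s

26.1 m³/s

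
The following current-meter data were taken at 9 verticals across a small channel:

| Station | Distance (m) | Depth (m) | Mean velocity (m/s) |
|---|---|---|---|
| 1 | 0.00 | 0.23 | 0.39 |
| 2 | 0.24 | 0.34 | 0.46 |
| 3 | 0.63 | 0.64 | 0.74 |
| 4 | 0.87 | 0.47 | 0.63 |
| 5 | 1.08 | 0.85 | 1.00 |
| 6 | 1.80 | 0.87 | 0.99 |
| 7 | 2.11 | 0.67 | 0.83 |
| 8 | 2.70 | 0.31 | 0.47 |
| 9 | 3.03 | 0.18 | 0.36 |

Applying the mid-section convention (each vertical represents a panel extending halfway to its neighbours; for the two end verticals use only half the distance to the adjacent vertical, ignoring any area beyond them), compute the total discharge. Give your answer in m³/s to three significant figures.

w_1 = (0.24 − 0.00)/2 = 0.12 m; q_1 = 0.39 × 0.23 × 0.12 = 0.01076 m³/s
w_2 = (0.63 − 0.00)/2 = 0.315 m; q_2 = 0.46 × 0.34 × 0.315 = 0.04927 m³/s
w_3 = (0.87 − 0.24)/2 = 0.315 m; q_3 = 0.74 × 0.64 × 0.315 = 0.1492 m³/s
w_4 = (1.08 − 0.63)/2 = 0.225 m; q_4 = 0.63 × 0.47 × 0.225 = 0.06662 m³/s
w_5 = (1.80 − 0.87)/2 = 0.465 m; q_5 = 1.00 × 0.85 × 0.465 = 0.3953 m³/s
w_6 = (2.11 − 1.08)/2 = 0.515 m; q_6 = 0.99 × 0.87 × 0.515 = 0.4436 m³/s
w_7 = (2.70 − 1.80)/2 = 0.45 m; q_7 = 0.83 × 0.67 × 0.45 = 0.2502 m³/s
w_8 = (3.03 − 2.11)/2 = 0.46 m; q_8 = 0.47 × 0.31 × 0.46 = 0.06702 m³/s
w_9 = (3.03 − 2.70)/2 = 0.165 m; q_9 = 0.36 × 0.18 × 0.165 = 0.01069 m³/s
Q = Σ qᵢ = 1.443 m³/s

1.44 m³/s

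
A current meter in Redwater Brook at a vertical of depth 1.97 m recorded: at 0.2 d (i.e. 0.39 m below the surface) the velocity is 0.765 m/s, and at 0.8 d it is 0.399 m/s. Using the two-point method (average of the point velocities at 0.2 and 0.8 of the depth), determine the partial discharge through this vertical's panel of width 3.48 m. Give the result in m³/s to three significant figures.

3.99 m³/s

v̄ = (0.765 + 0.399) / 2 = 0.5820 m/s
q = v̄ × d × w = 0.5820 × 1.97 × 3.48 = 3.990 m³/s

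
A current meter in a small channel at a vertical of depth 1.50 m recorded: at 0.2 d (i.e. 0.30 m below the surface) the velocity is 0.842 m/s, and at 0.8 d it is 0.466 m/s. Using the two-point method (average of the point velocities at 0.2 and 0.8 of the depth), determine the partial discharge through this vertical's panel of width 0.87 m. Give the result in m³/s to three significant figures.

v̄ = (0.842 + 0.466) / 2 = 0.6540 m/s
q = v̄ × d × w = 0.6540 × 1.50 × 0.87 = 0.8535 m³/s

0.853 m³/s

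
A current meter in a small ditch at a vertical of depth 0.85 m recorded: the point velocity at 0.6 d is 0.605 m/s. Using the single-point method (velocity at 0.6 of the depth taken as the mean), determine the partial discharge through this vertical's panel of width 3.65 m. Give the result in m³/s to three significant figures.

1.88 m³/s

v̄ = v₀.₆ = 0.605 m/s
q = v̄ × d × w = 0.6050 × 0.85 × 3.65 = 1.877 m³/s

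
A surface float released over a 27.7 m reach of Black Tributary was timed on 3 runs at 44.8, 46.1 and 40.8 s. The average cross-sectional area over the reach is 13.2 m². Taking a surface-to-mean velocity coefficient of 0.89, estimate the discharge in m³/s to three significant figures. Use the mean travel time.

7.41 m³/s

t̄ = (44.8 + 46.1 + 40.8) / 3 = 43.9 s
v_surface = L / t̄ = 27.7 / 43.9 = 0.6310 m/s
v_mean = 0.89 × 0.6310 = 0.5616 m/s
Q = A × v_mean = 13.2 × 0.5616 = 7.413 m³/s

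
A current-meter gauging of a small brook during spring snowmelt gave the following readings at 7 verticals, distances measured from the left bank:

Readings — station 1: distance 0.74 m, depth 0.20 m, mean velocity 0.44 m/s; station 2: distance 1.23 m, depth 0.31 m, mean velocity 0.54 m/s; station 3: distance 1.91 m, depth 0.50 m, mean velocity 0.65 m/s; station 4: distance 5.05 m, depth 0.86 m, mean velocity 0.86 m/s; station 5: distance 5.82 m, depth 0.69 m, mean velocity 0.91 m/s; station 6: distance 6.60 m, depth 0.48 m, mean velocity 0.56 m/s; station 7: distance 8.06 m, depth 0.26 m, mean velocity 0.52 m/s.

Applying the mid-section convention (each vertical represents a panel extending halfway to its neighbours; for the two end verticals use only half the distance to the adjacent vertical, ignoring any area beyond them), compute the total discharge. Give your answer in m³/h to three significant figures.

w_1 = (1.23 − 0.74)/2 = 0.245 m; q_1 = 0.44 × 0.20 × 0.245 = 0.02156 m³/s
w_2 = (1.91 − 0.74)/2 = 0.585 m; q_2 = 0.54 × 0.31 × 0.585 = 0.09793 m³/s
w_3 = (5.05 − 1.23)/2 = 1.91 m; q_3 = 0.65 × 0.50 × 1.91 = 0.6208 m³/s
w_4 = (5.82 − 1.91)/2 = 1.955 m; q_4 = 0.86 × 0.86 × 1.955 = 1.446 m³/s
w_5 = (6.60 − 5.05)/2 = 0.775 m; q_5 = 0.91 × 0.69 × 0.775 = 0.4866 m³/s
w_6 = (8.06 − 5.82)/2 = 1.12 m; q_6 = 0.56 × 0.48 × 1.12 = 0.3011 m³/s
w_7 = (8.06 − 6.60)/2 = 0.73 m; q_7 = 0.52 × 0.26 × 0.73 = 0.09870 m³/s
Q = Σ qᵢ = 3.073 m³/s
= 3.073 × 3600 = 11060 m³/h

11100 m³/h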